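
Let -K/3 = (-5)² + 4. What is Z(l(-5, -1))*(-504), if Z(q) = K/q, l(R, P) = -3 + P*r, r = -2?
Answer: -43848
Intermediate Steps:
K = -87 (K = -3*((-5)² + 4) = -3*(25 + 4) = -3*29 = -87)
l(R, P) = -3 - 2*P (l(R, P) = -3 + P*(-2) = -3 - 2*P)
Z(q) = -87/q
Z(l(-5, -1))*(-504) = -87/(-3 - 2*(-1))*(-504) = -87/(-3 + 2)*(-504) = -87/(-1)*(-504) = -87*(-1)*(-504) = 87*(-504) = -43848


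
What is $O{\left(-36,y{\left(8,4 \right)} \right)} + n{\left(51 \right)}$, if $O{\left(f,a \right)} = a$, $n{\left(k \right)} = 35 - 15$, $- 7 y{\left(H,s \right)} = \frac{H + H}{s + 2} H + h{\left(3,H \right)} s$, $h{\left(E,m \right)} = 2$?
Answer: $\frac{332}{21} \approx 15.81$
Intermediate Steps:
$y{\left(H,s \right)} = - \frac{2 s}{7} - \frac{2 H^{2}}{7 \left(2 + s\right)}$ ($y{\left(H,s \right)} = - \frac{\frac{H + H}{s + 2} H + 2 s}{7} = - \frac{\frac{2 H}{2 + s} H + 2 s}{7} = - \frac{\frac{2 H^{2}}{2 + s} + 2 s}{7} = - \frac{2 s + \frac{2 H^{2}}{2 + s}}{7} = - \frac{2 s}{7} - \frac{2 H^{2}}{7 \left(2 + s\right)}$)
$n{\left(k \right)} = 20$ ($n{\left(k \right)} = 35 - 15 = 20$)
$O{\left(-36,y{\left(8,4 \right)} \right)} + n{\left(51 \right)} = \frac{2 \left(- 8^{2} - 4^{2} - 8\right)}{7 \left(2 + 4\right)} + 20 = \frac{2 \left(\left(-1\right) 64 - 16 - 8\right)}{7 \cdot 6} + 20 = \frac{2}{7} \cdot \frac{1}{6} \left(-64 - 16 - 8\right) + 20 = \frac{2}{7} \cdot \frac{1}{6} \left(-88\right) + 20 = - \frac{88}{21} + 20 = \frac{332}{21}$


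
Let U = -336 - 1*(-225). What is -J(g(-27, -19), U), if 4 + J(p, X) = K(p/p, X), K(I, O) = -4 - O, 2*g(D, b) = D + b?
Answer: -103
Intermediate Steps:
g(D, b) = D/2 + b/2 (g(D, b) = (D + b)/2 = D/2 + b/2)
U = -111 (U = -336 + 225 = -111)
J(p, X) = -8 - X (J(p, X) = -4 + (-4 - X) = -8 - X)
-J(g(-27, -19), U) = -(-8 - 1*(-111)) = -(-8 + 111) = -1*103 = -103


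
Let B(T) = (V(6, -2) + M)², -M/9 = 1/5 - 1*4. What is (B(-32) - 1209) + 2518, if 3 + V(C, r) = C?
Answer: 67321/25 ≈ 2692.8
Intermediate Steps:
V(C, r) = -3 + C
M = 171/5 (M = -9*(1/5 - 1*4) = -9*(1*(⅕) - 4) = -9*(⅕ - 4) = -9*(-19/5) = 171/5 ≈ 34.200)
B(T) = 34596/25 (B(T) = ((-3 + 6) + 171/5)² = (3 + 171/5)² = (186/5)² = 34596/25)
(B(-32) - 1209) + 2518 = (34596/25 - 1209) + 2518 = 4371/25 + 2518 = 67321/25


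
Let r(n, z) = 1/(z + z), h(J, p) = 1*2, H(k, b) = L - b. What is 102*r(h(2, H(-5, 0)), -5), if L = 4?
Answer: -51/5 ≈ -10.200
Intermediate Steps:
H(k, b) = 4 - b
h(J, p) = 2
r(n, z) = 1/(2*z)
102*r(h(2, H(-5, 0)), -5) = 102*((½)/(-5)) = 102*((½)*(-⅕)) = 102*(-⅒) = -51/5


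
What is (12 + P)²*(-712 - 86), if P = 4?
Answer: -204288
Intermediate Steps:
(12 + P)²*(-712 - 86) = (12 + 4)²*(-712 - 86) = 16²*(-798) = 256*(-798) = -204288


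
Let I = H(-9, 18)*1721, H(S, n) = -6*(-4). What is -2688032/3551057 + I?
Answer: 146670170296/3551057 ≈ 41303.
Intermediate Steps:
H(S, n) = 24
I = 41304 (I = 24*1721 = 41304)
-2688032/3551057 + I = -2688032/3551057 + 41304 = 146670170296/3551057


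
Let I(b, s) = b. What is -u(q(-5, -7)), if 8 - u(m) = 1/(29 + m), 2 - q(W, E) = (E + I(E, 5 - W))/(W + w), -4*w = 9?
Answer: -6715/843 ≈ -7.9656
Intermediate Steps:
w = -9/4 (w = -1/4*9 = -9/4 ≈ -2.2500)
q(W, E) = 2 - 2*E/(-9/4 + W) (q(W, E) = 2 - (E + E)/(W - 9/4) = 2 - 2*E/(-9/4 + W))
u(m) = 8 - 1/(29 + m)
-u(q(-5, -7)) = -(231 + 8*(2*(-9 - 4*(-7) + 4*(-5))/(-9 + 4*(-5))))/(29 + 2*(-9 - 4*(-7) + 4*(-5))/(-9 + 4*(-5))) = -(231 + 8*(2*(-9 + 28 - 20)/(-9 - 20)))/(29 + 2*(-9 + 28 - 20)/(-9 - 20)) = -(231 + 8*(2*(-1)/(-29)))/(29 + 2*(-1)/(-29)) = -(231 + 8*(2*(-1/29)*(-1)))/(29 + 2*(-1/29)*(-1)) = -(231 + 8*(2/29))/(29 + 2/29) = -(231 + 16/29)/843/29 = -29*6715/(843*29) = -1*6715/843 = -6715/843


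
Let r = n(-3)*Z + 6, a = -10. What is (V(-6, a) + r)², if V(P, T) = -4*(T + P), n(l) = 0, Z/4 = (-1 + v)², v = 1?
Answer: 4900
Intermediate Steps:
Z = 0 (Z = 4*(-1 + 1)² = 4*0² = 4*0 = 0)
V(P, T) = -4*P - 4*T (V(P, T) = -4*(P + T) = -4*P - 4*T)
r = 6 (r = 0*0 + 6 = 0 + 6 = 6)
(V(-6, a) + r)² = ((-4*(-6) - 4*(-10)) + 6)² = ((24 + 40) + 6)² = (64 + 6)² = 70² = 4900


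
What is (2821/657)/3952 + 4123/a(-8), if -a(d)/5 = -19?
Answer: 43342061/998640 ≈ 43.401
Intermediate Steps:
a(d) = 95 (a(d) = -5*(-19) = 95)
(2821/657)/3952 + 4123/a(-8) = (2821/657)/3952 + 4123/95 = (2821*(1/657))*(1/3952) + 4123*(1/95) = (2821/657)*(1/3952) + 217/5 = 217/199728 + 217/5 = 43342061/998640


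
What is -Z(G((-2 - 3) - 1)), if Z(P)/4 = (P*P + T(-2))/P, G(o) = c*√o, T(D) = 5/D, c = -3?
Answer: 113*I*√6/9 ≈ 30.755*I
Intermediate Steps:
G(o) = -3*√o
Z(P) = 4*(-5/2 + P²)/P (Z(P) = 4*((P*P + 5/(-2))/P) = 4*((P² + 5*(-½))/P) = 4*((P² - 5/2)/P) = 4*((-5/2 + P²)/P) = 4*(-5/2 + P²)/P)
-Z(G((-2 - 3) - 1)) = -(-10*(-1/(3*√((-2 - 3) - 1))) + 4*(-3*√((-2 - 3) - 1))) = -(-10*(-1/(3*√(-5 - 1))) + 4*(-3*√(-5 - 1))) = -(-10*I*√6/18 + 4*(-3*I*√6)) = -(-5*I*√6/9 - 12*I*√6) = -(-113)*I*√6/9 = 113*I*√6/9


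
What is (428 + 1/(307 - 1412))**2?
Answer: 223671297721/1221025 ≈ 1.8318e+5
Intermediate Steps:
(428 + 1/(307 - 1412))**2 = (428 + 1/(-1105))**2 = (428 - 1/1105)**2 = (472939/1105)**2 = 223671297721/1221025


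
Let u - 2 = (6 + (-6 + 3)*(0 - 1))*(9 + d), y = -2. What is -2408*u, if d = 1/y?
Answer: -189028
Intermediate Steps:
d = -½ (d = 1/(-2) = -½ ≈ -0.50000)
u = 157/2 (u = 2 + (6 + (-6 + 3)*(0 - 1))*(9 - ½) = 2 + (6 - 3*(-1))*(17/2) = 2 + (6 + 3)*(17/2) = 2 + 9*(17/2) = 2 + 153/2 = 157/2 ≈ 78.500)
-2408*u = -2408*157/2 = -189028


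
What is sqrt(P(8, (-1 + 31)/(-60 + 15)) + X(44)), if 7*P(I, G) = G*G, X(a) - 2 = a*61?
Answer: sqrt(1184554)/21 ≈ 51.827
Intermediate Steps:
X(a) = 2 + 61*a (X(a) = 2 + a*61 = 2 + 61*a)
P(I, G) = G**2/7 (P(I, G) = (G*G)/7 = G**2/7)
sqrt(P(8, (-1 + 31)/(-60 + 15)) + X(44)) = sqrt(((-1 + 31)/(-60 + 15))**2/7 + (2 + 61*44)) = sqrt((30/(-45))**2/7 + (2 + 2684)) = sqrt((30*(-1/45))**2/7 + 2686) = sqrt((-2/3)**2/7 + 2686) = sqrt((1/7)*(4/9) + 2686) = sqrt(4/63 + 2686) = sqrt(169222/63) = sqrt(1184554)/21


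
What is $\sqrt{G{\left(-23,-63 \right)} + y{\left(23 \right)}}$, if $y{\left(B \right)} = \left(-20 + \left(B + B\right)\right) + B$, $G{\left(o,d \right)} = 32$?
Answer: $9$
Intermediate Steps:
$y{\left(B \right)} = -20 + 3 B$ ($y{\left(B \right)} = \left(-20 + 2 B\right) + B = -20 + 3 B$)
$\sqrt{G{\left(-23,-63 \right)} + y{\left(23 \right)}} = \sqrt{32 + \left(-20 + 3 \cdot 23\right)} = \sqrt{32 + \left(-20 + 69\right)} = \sqrt{32 + 49} = \sqrt{81} = 9$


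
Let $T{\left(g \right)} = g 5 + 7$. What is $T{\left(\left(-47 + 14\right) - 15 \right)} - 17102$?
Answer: $-17335$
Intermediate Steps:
$T{\left(g \right)} = 7 + 5 g$ ($T{\left(g \right)} = 5 g + 7 = 7 + 5 g$)
$T{\left(\left(-47 + 14\right) - 15 \right)} - 17102 = \left(7 + 5 \left(\left(-47 + 14\right) - 15\right)\right) - 17102 = \left(7 + 5 \left(-33 - 15\right)\right) - 17102 = \left(7 + 5 \left(-48\right)\right) - 17102 = \left(7 - 240\right) - 17102 = -233 - 17102 = -17335$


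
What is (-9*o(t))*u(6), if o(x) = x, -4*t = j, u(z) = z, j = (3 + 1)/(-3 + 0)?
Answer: -18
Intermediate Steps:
j = -4/3 (j = 4/(-3) = 4*(-⅓) = -4/3 ≈ -1.3333)
t = ⅓ (t = -¼*(-4/3) = ⅓ ≈ 0.33333)
(-9*o(t))*u(6) = -9*⅓*6 = -3*6 = -18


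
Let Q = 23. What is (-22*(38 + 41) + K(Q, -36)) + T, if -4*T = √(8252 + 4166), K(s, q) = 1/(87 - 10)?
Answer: -133825/77 - √12418/4 ≈ -1765.8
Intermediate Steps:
K(s, q) = 1/77
T = -√12418/4 (T = -√(8252 + 4166)/4 = -√12418/4 ≈ -27.859)
(-22*(38 + 41) + K(Q, -36)) + T = (-22*(38 + 41) + 1/77) - √12418/4 = (-22*79 + 1/77) - √12418/4 = (-1738 + 1/77) - √12418/4 = -133825/77 - √12418/4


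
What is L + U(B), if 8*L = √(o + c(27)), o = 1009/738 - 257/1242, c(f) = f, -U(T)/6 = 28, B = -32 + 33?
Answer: -168 + √2028361881/67896 ≈ -167.34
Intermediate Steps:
B = 1
U(T) = -168 (U(T) = -6*28 = -168)
o = 29542/25461 (o = 1009*(1/738) - 257*1/1242 = 1009/738 - 257/1242 = 29542/25461 ≈ 1.1603)
L = √2028361881/67896 (L = √(29542/25461 + 27)/8 = √(716989/25461)/8 = (√2028361881/8487)/8 = √2028361881/67896 ≈ 0.66333)
L + U(B) = √2028361881/67896 - 168 = -168 + √2028361881/67896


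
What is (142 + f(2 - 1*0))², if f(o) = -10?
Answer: 17424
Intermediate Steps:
(142 + f(2 - 1*0))² = (142 - 10)² = 132² = 17424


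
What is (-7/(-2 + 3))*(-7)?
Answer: 49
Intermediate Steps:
(-7/(-2 + 3))*(-7) = (-7/1)*(-7) = (1*(-7))*(-7) = -7*(-7) = 49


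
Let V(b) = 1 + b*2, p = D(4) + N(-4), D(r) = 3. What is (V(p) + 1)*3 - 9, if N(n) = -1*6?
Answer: -21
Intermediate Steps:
N(n) = -6
p = -3 (p = 3 - 6 = -3)
V(b) = 1 + 2*b
(V(p) + 1)*3 - 9 = ((1 + 2*(-3)) + 1)*3 - 9 = ((1 - 6) + 1)*3 - 9 = (-5 + 1)*3 - 9 = -4*3 - 9 = -12 - 9 = -21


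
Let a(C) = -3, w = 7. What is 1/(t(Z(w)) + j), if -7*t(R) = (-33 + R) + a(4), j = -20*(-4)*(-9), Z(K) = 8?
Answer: -1/716 ≈ -0.0013966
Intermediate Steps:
j = -720 (j = 80*(-9) = -720)
t(R) = 36/7 - R/7 (t(R) = -((-33 + R) - 3)/7 = -(-36 + R)/7 = 36/7 - R/7)
1/(t(Z(w)) + j) = 1/((36/7 - 1/7*8) - 720) = 1/((36/7 - 8/7) - 720) = 1/(4 - 720) = 1/(-716) = -1/716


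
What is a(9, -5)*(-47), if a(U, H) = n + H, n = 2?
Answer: 141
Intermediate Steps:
a(U, H) = 2 + H
a(9, -5)*(-47) = (2 - 5)*(-47) = -3*(-47) = 141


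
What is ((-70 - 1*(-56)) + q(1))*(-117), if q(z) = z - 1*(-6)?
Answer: 819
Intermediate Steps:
q(z) = 6 + z (q(z) = z + 6 = 6 + z)
((-70 - 1*(-56)) + q(1))*(-117) = ((-70 - 1*(-56)) + (6 + 1))*(-117) = ((-70 + 56) + 7)*(-117) = (-14 + 7)*(-117) = -7*(-117) = 819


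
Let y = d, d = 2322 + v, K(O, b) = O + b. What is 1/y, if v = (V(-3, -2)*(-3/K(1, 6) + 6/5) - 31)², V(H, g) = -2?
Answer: 1225/4141771 ≈ 0.00029577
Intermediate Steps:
v = 1297321/1225 (v = (-2*(-3/(1 + 6) + 6/5) - 31)² = (-2*(-3/7 + 6*(⅕)) - 31)² = (-2*(-3*⅐ + 6/5) - 31)² = (-2*(-3/7 + 6/5) - 31)² = (-2*27/35 - 31)² = (-54/35 - 31)² = (-1139/35)² = 1297321/1225 ≈ 1059.0)
d = 4141771/1225 (d = 2322 + 1297321/1225 = 4141771/1225 ≈ 3381.0)
y = 4141771/1225 ≈ 3381.0
1/y = 1/(4141771/1225) = 1225/4141771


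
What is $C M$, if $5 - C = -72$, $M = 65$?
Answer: $5005$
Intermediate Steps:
$C = 77$ ($C = 5 - -72 = 5 + 72 = 77$)
$C M = 77 \cdot 65 = 5005$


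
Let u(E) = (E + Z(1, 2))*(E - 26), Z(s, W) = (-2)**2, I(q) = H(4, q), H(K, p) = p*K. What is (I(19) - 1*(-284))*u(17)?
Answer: -68040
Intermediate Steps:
H(K, p) = K*p
I(q) = 4*q
Z(s, W) = 4
u(E) = (-26 + E)*(4 + E) (u(E) = (E + 4)*(E - 26) = (4 + E)*(-26 + E) = (-26 + E)*(4 + E))
(I(19) - 1*(-284))*u(17) = (4*19 - 1*(-284))*(-104 + 17**2 - 22*17) = (76 + 284)*(-104 + 289 - 374) = 360*(-189) = -68040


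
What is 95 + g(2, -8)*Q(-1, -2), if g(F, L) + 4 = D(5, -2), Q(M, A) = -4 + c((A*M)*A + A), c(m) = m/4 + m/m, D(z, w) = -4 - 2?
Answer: 140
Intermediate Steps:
D(z, w) = -6
c(m) = 1 + m/4 (c(m) = m*(¼) + 1 = m/4 + 1 = 1 + m/4)
Q(M, A) = -3 + A/4 + M*A²/4 (Q(M, A) = -4 + (1 + ((A*M)*A + A)/4) = -4 + (1 + (M*A² + A)/4) = -4 + (1 + (A + M*A²)/4) = -4 + (1 + (A/4 + M*A²/4)) = -4 + (1 + A/4 + M*A²/4) = -3 + A/4 + M*A²/4)
g(F, L) = -10 (g(F, L) = -4 - 6 = -10)
95 + g(2, -8)*Q(-1, -2) = 95 - 10*(-3 + (¼)*(-2)*(1 - 2*(-1))) = 95 - 10*(-3 + (¼)*(-2)*(1 + 2)) = 95 - 10*(-3 + (¼)*(-2)*3) = 95 - 10*(-3 - 3/2) = 95 - 10*(-9/2) = 95 + 45 = 140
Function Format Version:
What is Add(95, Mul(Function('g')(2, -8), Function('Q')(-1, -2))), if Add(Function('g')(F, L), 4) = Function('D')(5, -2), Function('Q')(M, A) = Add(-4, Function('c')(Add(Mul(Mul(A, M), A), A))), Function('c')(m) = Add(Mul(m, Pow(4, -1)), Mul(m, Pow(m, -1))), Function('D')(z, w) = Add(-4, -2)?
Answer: 140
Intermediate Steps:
Function('D')(z, w) = -6
Function('c')(m) = Add(1, Mul(Rational(1, 4), m)) (Function('c')(m) = Add(Mul(m, Rational(1, 4)), 1) = Add(Mul(Rational(1, 4), m), 1) = Add(1, Mul(Rational(1, 4), m)))
Function('Q')(M, A) = Add(-3, Mul(Rational(1, 4), A), Mul(Rational(1, 4), M, Pow(A, 2))) (Function('Q')(M, A) = Add(-4, Add(1, Mul(Rational(1, 4), Add(Mul(Mul(A, M), A), A)))) = Add(-4, Add(1, Mul(Rational(1, 4), Add(Mul(M, Pow(A, 2)), A)))) = Add(-4, Add(1, Mul(Rational(1, 4), Add(A, Mul(M, Pow(A, 2)))))) = Add(-4, Add(1, Add(Mul(Rational(1, 4), A), Mul(Rational(1, 4), M, Pow(A, 2))))) = Add(-4, Add(1, Mul(Rational(1, 4), A), Mul(Rational(1, 4), M, Pow(A, 2)))) = Add(-3, Mul(Rational(1, 4), A), Mul(Rational(1, 4), M, Pow(A, 2))))
Function('g')(F, L) = -10 (Function('g')(F, L) = Add(-4, -6) = -10)
Add(95, Mul(Function('g')(2, -8), Function('Q')(-1, -2))) = Add(95, Mul(-10, Add(-3, Mul(Rational(1, 4), -2, Add(1, Mul(-2, -1)))))) = Add(95, Mul(-10, Add(-3, Mul(Rational(1, 4), -2, Add(1, 2))))) = Add(95, Mul(-10, Add(-3, Mul(Rational(1, 4), -2, 3)))) = Add(95, Mul(-10, Add(-3, Rational(-3, 2)))) = Add(95, Mul(-10, Rational(-9, 2))) = Add(95, 45) = 140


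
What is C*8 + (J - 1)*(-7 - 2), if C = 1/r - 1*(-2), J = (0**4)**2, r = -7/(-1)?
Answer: 183/7 ≈ 26.143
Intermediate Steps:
r = 7 (r = -7*(-1) = 7)
J = 0 (J = 0**2 = 0)
C = 15/7 (C = 1/7 - 1*(-2) = 1/7 + 2 = 15/7 ≈ 2.1429)
C*8 + (J - 1)*(-7 - 2) = (15/7)*8 + (0 - 1)*(-7 - 2) = 120/7 - 1*(-9) = 120/7 + 9 = 183/7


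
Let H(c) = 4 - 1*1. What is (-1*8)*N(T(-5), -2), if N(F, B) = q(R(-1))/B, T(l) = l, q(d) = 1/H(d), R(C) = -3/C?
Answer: 4/3 ≈ 1.3333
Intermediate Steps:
H(c) = 3 (H(c) = 4 - 1 = 3)
q(d) = ⅓ (q(d) = 1/3 = ⅓)
N(F, B) = 1/(3*B)
(-1*8)*N(T(-5), -2) = (-1*8)*((⅓)/(-2)) = -8*(-1)/(3*2) = -8*(-⅙) = 4/3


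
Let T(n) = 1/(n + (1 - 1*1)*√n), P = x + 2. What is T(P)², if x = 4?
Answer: 1/36 ≈ 0.027778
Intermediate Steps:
P = 6 (P = 4 + 2 = 6)
T(n) = 1/n (T(n) = 1/(n + (1 - 1)*√n) = 1/(n + 0*√n) = 1/(n + 0) = 1/n)
T(P)² = (1/6)² = (⅙)² = 1/36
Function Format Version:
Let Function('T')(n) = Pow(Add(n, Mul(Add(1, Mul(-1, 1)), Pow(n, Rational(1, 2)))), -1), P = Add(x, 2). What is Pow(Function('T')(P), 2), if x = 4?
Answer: Rational(1, 36) ≈ 0.027778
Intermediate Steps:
P = 6 (P = Add(4, 2) = 6)
Function('T')(n) = Pow(n, -1) (Function('T')(n) = Pow(Add(n, Mul(Add(1, -1), Pow(n, Rational(1, 2)))), -1) = Pow(Add(n, Mul(0, Pow(n, Rational(1, 2)))), -1) = Pow(Add(n, 0), -1) = Pow(n, -1))
Pow(Function('T')(P), 2) = Pow(Pow(6, -1), 2) = Pow(Rational(1, 6), 2) = Rational(1, 36)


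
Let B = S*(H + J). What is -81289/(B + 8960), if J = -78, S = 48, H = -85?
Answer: -81289/1136 ≈ -71.557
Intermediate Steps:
B = -7824 (B = 48*(-85 - 78) = 48*(-163) = -7824)
-81289/(B + 8960) = -81289/(-7824 + 8960) = -81289/1136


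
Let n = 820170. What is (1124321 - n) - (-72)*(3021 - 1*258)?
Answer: 503087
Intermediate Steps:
(1124321 - n) - (-72)*(3021 - 1*258) = (1124321 - 1*820170) - (-72)*(3021 - 1*258) = (1124321 - 820170) - (-72)*(3021 - 258) = 304151 - (-72)*2763 = 304151 - 1*(-198936) = 304151 + 198936 = 503087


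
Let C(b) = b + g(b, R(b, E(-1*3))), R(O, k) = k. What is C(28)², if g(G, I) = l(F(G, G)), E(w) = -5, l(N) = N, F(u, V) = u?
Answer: 3136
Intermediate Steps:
g(G, I) = G
C(b) = 2*b (C(b) = b + b = 2*b)
C(28)² = (2*28)² = 56² = 3136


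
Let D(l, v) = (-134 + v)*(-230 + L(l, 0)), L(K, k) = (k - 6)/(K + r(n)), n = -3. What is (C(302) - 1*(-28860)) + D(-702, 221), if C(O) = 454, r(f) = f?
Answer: 2186614/235 ≈ 9304.7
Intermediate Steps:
L(K, k) = (-6 + k)/(-3 + K) (L(K, k) = (k - 6)/(K - 3) = (-6 + k)/(-3 + K))
D(l, v) = (-230 - 6/(-3 + l))*(-134 + v) (D(l, v) = (-134 + v)*(-230 + (-6 + 0)/(-3 + l)) = (-134 + v)*(-230 - 6/(-3 + l)) = (-230 - 6/(-3 + l))*(-134 + v))
(C(302) - 1*(-28860)) + D(-702, 221) = (454 - 1*(-28860)) + 2*(402 - 3*221 + 115*(-3 - 702)*(134 - 1*221))/(-3 - 702) = (454 + 28860) + 2*(402 - 663 + 115*(-705)*(134 - 221))/(-705) = 29314 + 2*(-1/705)*(402 - 663 + 115*(-705)*(-87)) = 29314 + 2*(-1/705)*(402 - 663 + 7053525) = 29314 + 2*(-1/705)*7053264 = 29314 - 4702176/235 = 2186614/235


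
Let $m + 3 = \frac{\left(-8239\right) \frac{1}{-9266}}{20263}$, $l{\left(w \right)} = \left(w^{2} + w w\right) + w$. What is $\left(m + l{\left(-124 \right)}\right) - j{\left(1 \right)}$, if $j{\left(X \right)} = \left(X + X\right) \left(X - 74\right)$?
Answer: $\frac{5777469362857}{187756958} \approx 30771.0$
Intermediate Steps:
$l{\left(w \right)} = w + 2 w^{2}$ ($l{\left(w \right)} = \left(w^{2} + w^{2}\right) + w = 2 w^{2} + w = w + 2 w^{2}$)
$m = - \frac{563262635}{187756958}$ ($m = -3 + \frac{\left(-8239\right) \frac{1}{-9266}}{20263} = -3 + \left(-8239\right) \left(- \frac{1}{9266}\right) \frac{1}{20263} = -3 + \frac{8239}{9266} \cdot \frac{1}{20263} = -3 + \frac{8239}{187756958} = - \frac{563262635}{187756958} \approx -3.0$)
$j{\left(X \right)} = 2 X \left(-74 + X\right)$
$\left(m + l{\left(-124 \right)}\right) - j{\left(1 \right)} = \left(- \frac{563262635}{187756958} - 124 \left(1 + 2 \left(-124\right)\right)\right) - 2 \cdot 1 \left(-74 + 1\right) = \left(- \frac{563262635}{187756958} - 124 \left(1 - 248\right)\right) - 2 \cdot 1 \left(-73\right) = \left(- \frac{563262635}{187756958} - -30628\right) - -146 = \left(- \frac{563262635}{187756958} + 30628\right) + 146 = \frac{5750056846989}{187756958} + 146 = \frac{5777469362857}{187756958}$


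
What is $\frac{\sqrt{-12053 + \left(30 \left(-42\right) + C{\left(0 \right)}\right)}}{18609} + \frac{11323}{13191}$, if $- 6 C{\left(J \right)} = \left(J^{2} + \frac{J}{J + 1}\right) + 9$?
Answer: $\frac{11323}{13191} + \frac{i \sqrt{53258}}{37218} \approx 0.85839 + 0.0062007 i$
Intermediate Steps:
$C{\left(J \right)} = - \frac{3}{2} - \frac{J^{2}}{6} - \frac{J}{6 \left(1 + J\right)}$ ($C{\left(J \right)} = - \frac{\left(J^{2} + \frac{J}{J + 1}\right) + 9}{6} = - \frac{\left(J^{2} + \frac{J}{1 + J}\right) + 9}{6} = - \frac{9 + J^{2} + \frac{J}{1 + J}}{6} = - \frac{3}{2} - \frac{J^{2}}{6} - \frac{J}{6 \left(1 + J\right)}$)
$\frac{\sqrt{-12053 + \left(30 \left(-42\right) + C{\left(0 \right)}\right)}}{18609} + \frac{11323}{13191} = \frac{\sqrt{-12053 + \left(30 \left(-42\right) + \frac{-9 - 0^{2} - 0^{3} - 0}{6 \left(1 + 0\right)}\right)}}{18609} + \frac{11323}{13191} = \sqrt{-12053 - \left(1260 - \frac{-9 - 0 - 0 + 0}{6 \cdot 1}\right)} \frac{1}{18609} + 11323 \cdot \frac{1}{13191} = \sqrt{-12053 - \left(1260 - \frac{-9 + 0 + 0 + 0}{6}\right)} \frac{1}{18609} + \frac{11323}{13191} = \sqrt{-12053 - \left(1260 - - \frac{3}{2}\right)} \frac{1}{18609} + \frac{11323}{13191} = \sqrt{-12053 - \frac{2523}{2}} \cdot \frac{1}{18609} + \frac{11323}{13191} = \sqrt{- \frac{26629}{2}} \cdot \frac{1}{18609} + \frac{11323}{13191} = \frac{i \sqrt{53258}}{2} \cdot \frac{1}{18609} + \frac{11323}{13191} = \frac{i \sqrt{53258}}{37218} + \frac{11323}{13191} = \frac{11323}{13191} + \frac{i \sqrt{53258}}{37218}$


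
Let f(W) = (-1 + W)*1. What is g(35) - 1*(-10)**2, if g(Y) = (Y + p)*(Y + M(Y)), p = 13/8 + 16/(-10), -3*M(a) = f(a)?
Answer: 29157/40 ≈ 728.92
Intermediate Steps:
f(W) = -1 + W
M(a) = 1/3 - a/3 (M(a) = -(-1 + a)/3 = 1/3 - a/3)
p = 1/40 (p = 13*(1/8) + 16*(-1/10) = 13/8 - 8/5 = 1/40 ≈ 0.025000)
g(Y) = (1/3 + 2*Y/3)*(1/40 + Y) (g(Y) = (Y + 1/40)*(Y + (1/3 - Y/3)) = (1/40 + Y)*(1/3 + 2*Y/3) = (1/3 + 2*Y/3)*(1/40 + Y))
g(35) - 1*(-10)**2 = (1/120 + (2/3)*35**2 + (7/20)*35) - 1*(-10)**2 = (1/120 + (2/3)*1225 + 49/4) - 1*100 = (1/120 + 2450/3 + 49/4) - 100 = 33157/40 - 100 = 29157/40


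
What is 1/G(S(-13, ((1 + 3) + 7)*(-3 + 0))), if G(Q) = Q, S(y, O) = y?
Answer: -1/13 ≈ -0.076923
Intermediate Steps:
1/G(S(-13, ((1 + 3) + 7)*(-3 + 0))) = 1/(-13) = -1/13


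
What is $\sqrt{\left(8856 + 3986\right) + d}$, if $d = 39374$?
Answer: $2 \sqrt{13054} \approx 228.51$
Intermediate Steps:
$\sqrt{\left(8856 + 3986\right) + d} = \sqrt{\left(8856 + 3986\right) + 39374} = \sqrt{12842 + 39374} = \sqrt{52216} = 2 \sqrt{13054}$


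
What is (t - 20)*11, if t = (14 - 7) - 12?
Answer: -275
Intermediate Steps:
t = -5 (t = 7 - 12 = -5)
(t - 20)*11 = (-5 - 20)*11 = -25*11 = -275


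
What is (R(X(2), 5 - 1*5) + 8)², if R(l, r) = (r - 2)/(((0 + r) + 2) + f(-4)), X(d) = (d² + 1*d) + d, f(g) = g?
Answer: 81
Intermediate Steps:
X(d) = d² + 2*d (X(d) = (d² + d) + d = (d + d²) + d = d² + 2*d)
R(l, r) = 1 (R(l, r) = (r - 2)/(((0 + r) + 2) - 4) = (-2 + r)/((r + 2) - 4) = (-2 + r)/((2 + r) - 4) = (-2 + r)/(-2 + r) = 1)
(R(X(2), 5 - 1*5) + 8)² = (1 + 8)² = 9² = 81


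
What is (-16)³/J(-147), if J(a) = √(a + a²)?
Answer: -2048*√438/1533 ≈ -27.959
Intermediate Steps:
(-16)³/J(-147) = (-16)³/(√(-147*(1 - 147))) = -4096*√438/3066 = -2048*√438/1533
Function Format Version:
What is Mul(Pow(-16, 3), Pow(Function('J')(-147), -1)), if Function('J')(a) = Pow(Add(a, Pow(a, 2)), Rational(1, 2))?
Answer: Mul(Rational(-2048, 1533), Pow(438, Rational(1, 2))) ≈ -27.959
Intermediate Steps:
Mul(Pow(-16, 3), Pow(Function('J')(-147), -1)) = Mul(Pow(-16, 3), Pow(Pow(Mul(-147, Add(1, -147)), Rational(1, 2)), -1)) = Mul(-4096, Pow(Pow(Mul(-147, -146), Rational(1, 2)), -1)) = Mul(-4096, Pow(Pow(21462, Rational(1, 2)), -1)) = Mul(-4096, Pow(Mul(7, Pow(438, Rational(1, 2))), -1)) = Mul(-4096, Mul(Rational(1, 3066), Pow(438, Rational(1, 2)))) = Mul(Rational(-2048, 1533), Pow(438, Rational(1, 2)))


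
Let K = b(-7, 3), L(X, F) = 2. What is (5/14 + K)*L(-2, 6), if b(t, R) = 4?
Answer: 61/7 ≈ 8.7143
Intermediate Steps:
K = 4
(5/14 + K)*L(-2, 6) = (5/14 + 4)*2 = (61/14)*2 = 61/7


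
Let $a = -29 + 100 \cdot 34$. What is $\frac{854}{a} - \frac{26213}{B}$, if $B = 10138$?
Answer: $- \frac{79706171}{34175198} \approx -2.3323$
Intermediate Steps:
$a = 3371$ ($a = -29 + 3400 = 3371$)
$\frac{854}{a} - \frac{26213}{B} = \frac{854}{3371} - \frac{26213}{10138} = - \frac{79706171}{34175198}$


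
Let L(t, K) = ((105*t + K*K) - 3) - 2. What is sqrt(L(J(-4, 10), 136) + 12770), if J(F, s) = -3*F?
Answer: sqrt(32521) ≈ 180.34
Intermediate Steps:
L(t, K) = -5 + K**2 + 105*t (L(t, K) = ((105*t + K**2) - 3) - 2 = ((K**2 + 105*t) - 3) - 2 = (-3 + K**2 + 105*t) - 2 = -5 + K**2 + 105*t)
sqrt(L(J(-4, 10), 136) + 12770) = sqrt((-5 + 136**2 + 105*(-3*(-4))) + 12770) = sqrt((-5 + 18496 + 105*12) + 12770) = sqrt((-5 + 18496 + 1260) + 12770) = sqrt(19751 + 12770) = sqrt(32521)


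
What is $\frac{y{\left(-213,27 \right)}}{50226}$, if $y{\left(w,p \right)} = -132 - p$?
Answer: $- \frac{53}{16742} \approx -0.0031657$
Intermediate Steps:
$\frac{y{\left(-213,27 \right)}}{50226} = \frac{-132 - 27}{50226} = \left(-132 - 27\right) \frac{1}{50226} = \left(-159\right) \frac{1}{50226} = - \frac{53}{16742}$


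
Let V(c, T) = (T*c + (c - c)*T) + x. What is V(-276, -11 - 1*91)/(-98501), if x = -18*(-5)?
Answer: -28242/98501 ≈ -0.28672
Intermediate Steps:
x = 90
V(c, T) = 90 + T*c (V(c, T) = (T*c + (c - c)*T) + 90 = (T*c + 0*T) + 90 = (T*c + 0) + 90 = T*c + 90 = 90 + T*c)
V(-276, -11 - 1*91)/(-98501) = (90 + (-11 - 1*91)*(-276))/(-98501) = (90 + (-11 - 91)*(-276))*(-1/98501) = (90 - 102*(-276))*(-1/98501) = (90 + 28152)*(-1/98501) = 28242*(-1/98501) = -28242/98501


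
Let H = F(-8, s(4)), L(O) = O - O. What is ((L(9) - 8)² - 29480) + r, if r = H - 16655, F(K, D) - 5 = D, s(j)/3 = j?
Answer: -46054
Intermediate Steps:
s(j) = 3*j
L(O) = 0
F(K, D) = 5 + D
H = 17 (H = 5 + 3*4 = 5 + 12 = 17)
r = -16638 (r = 17 - 16655 = -16638)
((L(9) - 8)² - 29480) + r = ((0 - 8)² - 29480) - 16638 = ((-8)² - 29480) - 16638 = (64 - 29480) - 16638 = -29416 - 16638 = -46054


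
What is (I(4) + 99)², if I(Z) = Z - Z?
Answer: 9801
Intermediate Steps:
I(Z) = 0
(I(4) + 99)² = (0 + 99)² = 99² = 9801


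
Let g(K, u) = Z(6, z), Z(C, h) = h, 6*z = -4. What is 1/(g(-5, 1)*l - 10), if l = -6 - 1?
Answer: -3/16 ≈ -0.18750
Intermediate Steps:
z = -2/3 (z = (1/6)*(-4) = -2/3 ≈ -0.66667)
g(K, u) = -2/3
l = -7
1/(g(-5, 1)*l - 10) = 1/(-2/3*(-7) - 10) = 1/(14/3 - 10) = 1/(-16/3) = -3/16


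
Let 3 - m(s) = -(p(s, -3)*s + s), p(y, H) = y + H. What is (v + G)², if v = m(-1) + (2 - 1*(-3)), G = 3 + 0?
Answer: 196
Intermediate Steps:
G = 3
p(y, H) = H + y
m(s) = 3 + s + s*(-3 + s) (m(s) = 3 - (-1)*((-3 + s)*s + s) = 3 - (-1)*(s*(-3 + s) + s) = 3 - (-1)*(s + s*(-3 + s)) = 3 - (-s - s*(-3 + s)) = 3 + (s + s*(-3 + s)) = 3 + s + s*(-3 + s))
v = 11 (v = (3 - 1 - (-3 - 1)) + (2 - 1*(-3)) = (3 - 1 - 1*(-4)) + (2 + 3) = (3 - 1 + 4) + 5 = 6 + 5 = 11)
(v + G)² = (11 + 3)² = 14² = 196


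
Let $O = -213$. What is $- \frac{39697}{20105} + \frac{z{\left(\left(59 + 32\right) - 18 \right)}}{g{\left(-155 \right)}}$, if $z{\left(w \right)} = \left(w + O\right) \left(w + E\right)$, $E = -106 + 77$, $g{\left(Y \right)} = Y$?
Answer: $\frac{23538753}{623255} \approx 37.767$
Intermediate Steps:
$E = -29$
$z{\left(w \right)} = \left(-213 + w\right) \left(-29 + w\right)$ ($z{\left(w \right)} = \left(w - 213\right) \left(w - 29\right) = \left(-213 + w\right) \left(-29 + w\right)$)
$- \frac{39697}{20105} + \frac{z{\left(\left(59 + 32\right) - 18 \right)}}{g{\left(-155 \right)}} = - \frac{39697}{20105} + \frac{6177 + \left(\left(59 + 32\right) - 18\right)^{2} - 242 \left(\left(59 + 32\right) - 18\right)}{-155} = \left(-39697\right) \frac{1}{20105} + \left(6177 + \left(91 - 18\right)^{2} - 242 \left(91 - 18\right)\right) \left(- \frac{1}{155}\right) = - \frac{39697}{20105} + \left(6177 + 73^{2} - 17666\right) \left(- \frac{1}{155}\right) = - \frac{39697}{20105} + \left(6177 + 5329 - 17666\right) \left(- \frac{1}{155}\right) = - \frac{39697}{20105} - - \frac{1232}{31} = - \frac{39697}{20105} + \frac{1232}{31} = \frac{23538753}{623255}$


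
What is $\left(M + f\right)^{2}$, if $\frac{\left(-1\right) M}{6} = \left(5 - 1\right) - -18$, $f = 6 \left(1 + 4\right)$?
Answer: $10404$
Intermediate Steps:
$f = 30$ ($f = 6 \cdot 5 = 30$)
$M = -132$ ($M = - 6 \left(\left(5 - 1\right) - -18\right) = - 6 \left(\left(5 - 1\right) + 18\right) = - 6 \left(4 + 18\right) = \left(-6\right) 22 = -132$)
$\left(M + f\right)^{2} = \left(-132 + 30\right)^{2} = \left(-102\right)^{2} = 10404$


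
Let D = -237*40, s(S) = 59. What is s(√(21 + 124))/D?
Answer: -59/9480 ≈ -0.0062236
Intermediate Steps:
D = -9480
s(√(21 + 124))/D = 59/(-9480) = 59*(-1/9480) = -59/9480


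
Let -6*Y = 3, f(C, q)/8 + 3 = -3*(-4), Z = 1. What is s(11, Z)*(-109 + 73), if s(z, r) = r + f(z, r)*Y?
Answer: 1260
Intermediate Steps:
f(C, q) = 72 (f(C, q) = -24 + 8*(-3*(-4)) = -24 + 8*12 = -24 + 96 = 72)
Y = -½ (Y = -⅙*3 = -½ ≈ -0.50000)
s(z, r) = -36 + r (s(z, r) = r + 72*(-½) = r - 36 = -36 + r)
s(11, Z)*(-109 + 73) = (-36 + 1)*(-109 + 73) = -35*(-36) = 1260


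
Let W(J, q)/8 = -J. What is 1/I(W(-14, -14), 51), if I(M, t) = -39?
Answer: -1/39 ≈ -0.025641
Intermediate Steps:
W(J, q) = -8*J (W(J, q) = 8*(-J) = -8*J)
1/I(W(-14, -14), 51) = 1/(-39) = -1/39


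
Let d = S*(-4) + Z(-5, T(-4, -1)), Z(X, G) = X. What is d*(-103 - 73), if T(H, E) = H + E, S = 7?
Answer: 5808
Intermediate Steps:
T(H, E) = E + H
d = -33 (d = 7*(-4) - 5 = -28 - 5 = -33)
d*(-103 - 73) = -33*(-103 - 73) = -33*(-176) = 5808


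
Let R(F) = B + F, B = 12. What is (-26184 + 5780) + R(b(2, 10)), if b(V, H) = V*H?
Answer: -20372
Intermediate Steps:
b(V, H) = H*V
R(F) = 12 + F
(-26184 + 5780) + R(b(2, 10)) = (-26184 + 5780) + (12 + 10*2) = -20404 + (12 + 20) = -20404 + 32 = -20372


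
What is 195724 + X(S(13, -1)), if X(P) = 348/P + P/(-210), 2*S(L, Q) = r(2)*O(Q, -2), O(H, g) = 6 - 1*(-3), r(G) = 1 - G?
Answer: 82171609/420 ≈ 1.9565e+5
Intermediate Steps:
O(H, g) = 9 (O(H, g) = 6 + 3 = 9)
S(L, Q) = -9/2 (S(L, Q) = ((1 - 1*2)*9)/2 = ((1 - 2)*9)/2 = (-1*9)/2 = (½)*(-9) = -9/2)
X(P) = 348/P - P/210 (X(P) = 348/P + P*(-1/210) = 348/P - P/210)
195724 + X(S(13, -1)) = 195724 + (348/(-9/2) - 1/210*(-9/2)) = 195724 + (348*(-2/9) + 3/140) = 195724 + (-232/3 + 3/140) = 195724 - 32471/420 = 82171609/420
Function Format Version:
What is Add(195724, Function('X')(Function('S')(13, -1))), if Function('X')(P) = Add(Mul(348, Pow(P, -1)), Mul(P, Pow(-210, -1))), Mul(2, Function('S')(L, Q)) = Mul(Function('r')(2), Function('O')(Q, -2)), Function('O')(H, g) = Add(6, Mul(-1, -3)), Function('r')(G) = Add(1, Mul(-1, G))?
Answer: Rational(82171609, 420) ≈ 1.9565e+5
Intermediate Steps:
Function('O')(H, g) = 9 (Function('O')(H, g) = Add(6, 3) = 9)
Function('S')(L, Q) = Rational(-9, 2) (Function('S')(L, Q) = Mul(Rational(1, 2), Mul(Add(1, Mul(-1, 2)), 9)) = Mul(Rational(1, 2), Mul(Add(1, -2), 9)) = Mul(Rational(1, 2), Mul(-1, 9)) = Mul(Rational(1, 2), -9) = Rational(-9, 2))
Function('X')(P) = Add(Mul(348, Pow(P, -1)), Mul(Rational(-1, 210), P)) (Function('X')(P) = Add(Mul(348, Pow(P, -1)), Mul(P, Rational(-1, 210))) = Add(Mul(348, Pow(P, -1)), Mul(Rational(-1, 210), P)))
Add(195724, Function('X')(Function('S')(13, -1))) = Add(195724, Add(Mul(348, Pow(Rational(-9, 2), -1)), Mul(Rational(-1, 210), Rational(-9, 2)))) = Add(195724, Add(Mul(348, Rational(-2, 9)), Rational(3, 140))) = Add(195724, Add(Rational(-232, 3), Rational(3, 140))) = Add(195724, Rational(-32471, 420)) = Rational(82171609, 420)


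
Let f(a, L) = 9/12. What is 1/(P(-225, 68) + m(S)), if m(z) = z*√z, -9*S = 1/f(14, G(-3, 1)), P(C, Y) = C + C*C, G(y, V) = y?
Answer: 31000725/1562436540002 + 81*I*√3/6249746160008 ≈ 1.9841e-5 + 2.2448e-11*I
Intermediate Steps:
P(C, Y) = C + C²
f(a, L) = ¾ (f(a, L) = 9*(1/12) = ¾)
S = -4/27 (S = -1/(9*¾) = -⅑*4/3 = -4/27 ≈ -0.14815)
m(z) = z^(3/2)
1/(P(-225, 68) + m(S)) = 1/(-225*(1 - 225) + (-4/27)^(3/2)) = 1/(-225*(-224) - 8*I*√3/243) = 1/(50400 - 8*I*√3/243)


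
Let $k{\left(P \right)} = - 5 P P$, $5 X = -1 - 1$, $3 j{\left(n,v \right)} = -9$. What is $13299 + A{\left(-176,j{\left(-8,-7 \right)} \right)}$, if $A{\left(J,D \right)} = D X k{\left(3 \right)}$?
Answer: $13245$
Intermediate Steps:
$j{\left(n,v \right)} = -3$ ($j{\left(n,v \right)} = \frac{1}{3} \left(-9\right) = -3$)
$X = - \frac{2}{5}$ ($X = \frac{-1 - 1}{5} = \frac{1}{5} \left(-2\right) = - \frac{2}{5} \approx -0.4$)
$k{\left(P \right)} = - 5 P^{2}$
$A{\left(J,D \right)} = 18 D$ ($A{\left(J,D \right)} = D \left(- \frac{2}{5}\right) \left(- 5 \cdot 3^{2}\right) = - \frac{2 D}{5} \left(\left(-5\right) 9\right) = - \frac{2 D}{5} \left(-45\right) = 18 D$)
$13299 + A{\left(-176,j{\left(-8,-7 \right)} \right)} = 13299 + 18 \left(-3\right) = 13299 - 54 = 13245$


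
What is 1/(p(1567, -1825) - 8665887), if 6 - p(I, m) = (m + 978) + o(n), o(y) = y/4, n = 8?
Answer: -1/8665036 ≈ -1.1541e-7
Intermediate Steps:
o(y) = y/4 (o(y) = y*(¼) = y/4)
p(I, m) = -974 - m (p(I, m) = 6 - ((m + 978) + (¼)*8) = 6 - ((978 + m) + 2) = 6 - (980 + m) = 6 + (-980 - m) = -974 - m)
1/(p(1567, -1825) - 8665887) = 1/((-974 - 1*(-1825)) - 8665887) = 1/((-974 + 1825) - 8665887) = 1/(851 - 8665887) = 1/(-8665036) = -1/8665036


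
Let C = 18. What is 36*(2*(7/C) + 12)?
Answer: 460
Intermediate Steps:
36*(2*(7/C) + 12) = 36*(2*(7/18) + 12) = 36*(7/9 + 12) = 36*(115/9) = 460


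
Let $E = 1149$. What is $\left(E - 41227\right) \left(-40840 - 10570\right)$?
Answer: $2060409980$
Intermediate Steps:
$\left(E - 41227\right) \left(-40840 - 10570\right) = \left(1149 - 41227\right) \left(-40840 - 10570\right) = \left(-40078\right) \left(-51410\right) = 2060409980$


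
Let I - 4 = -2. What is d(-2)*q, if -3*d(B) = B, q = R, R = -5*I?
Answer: -20/3 ≈ -6.6667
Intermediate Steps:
I = 2 (I = 4 - 2 = 2)
R = -10 (R = -5*2 = -10)
q = -10
d(B) = -B/3
d(-2)*q = -⅓*(-2)*(-10) = (⅔)*(-10) = -20/3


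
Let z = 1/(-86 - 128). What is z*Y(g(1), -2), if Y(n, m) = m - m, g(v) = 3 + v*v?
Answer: 0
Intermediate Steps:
g(v) = 3 + v**2
z = -1/214 (z = 1/(-214) = -1/214 ≈ -0.0046729)
Y(n, m) = 0
z*Y(g(1), -2) = -1/214*0 = 0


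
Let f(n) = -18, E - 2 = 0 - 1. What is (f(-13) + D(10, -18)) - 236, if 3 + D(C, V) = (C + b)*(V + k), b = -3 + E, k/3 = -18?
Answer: -833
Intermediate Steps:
E = 1 (E = 2 + (0 - 1) = 2 - 1 = 1)
k = -54 (k = 3*(-18) = -54)
b = -2 (b = -3 + 1 = -2)
D(C, V) = -3 + (-54 + V)*(-2 + C) (D(C, V) = -3 + (C - 2)*(V - 54) = -3 + (-2 + C)*(-54 + V) = -3 + (-54 + V)*(-2 + C))
(f(-13) + D(10, -18)) - 236 = (-18 + (105 - 54*10 - 2*(-18) + 10*(-18))) - 236 = (-18 + (105 - 540 + 36 - 180)) - 236 = (-18 - 579) - 236 = -597 - 236 = -833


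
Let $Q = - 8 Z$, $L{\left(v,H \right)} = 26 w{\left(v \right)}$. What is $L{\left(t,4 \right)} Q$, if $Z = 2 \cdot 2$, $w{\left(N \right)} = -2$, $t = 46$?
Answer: $1664$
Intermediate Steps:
$L{\left(v,H \right)} = -52$ ($L{\left(v,H \right)} = 26 \left(-2\right) = -52$)
$Z = 4$
$Q = -32$ ($Q = \left(-8\right) 4 = -32$)
$L{\left(t,4 \right)} Q = \left(-52\right) \left(-32\right) = 1664$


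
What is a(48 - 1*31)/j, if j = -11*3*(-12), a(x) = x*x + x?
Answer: 17/22 ≈ 0.77273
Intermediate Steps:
a(x) = x + x² (a(x) = x² + x = x + x²)
j = 396 (j = -33*(-12) = 396)
a(48 - 1*31)/j = ((48 - 1*31)*(1 + (48 - 1*31)))/396 = ((48 - 31)*(1 + (48 - 31)))*(1/396) = (17*(1 + 17))*(1/396) = (17*18)*(1/396) = 306*(1/396) = 17/22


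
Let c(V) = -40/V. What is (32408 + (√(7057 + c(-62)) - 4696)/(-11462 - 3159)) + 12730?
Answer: 659967394/14621 - √6782397/453251 ≈ 45138.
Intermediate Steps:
(32408 + (√(7057 + c(-62)) - 4696)/(-11462 - 3159)) + 12730 = (32408 + (√(7057 - 40/(-62)) - 4696)/(-11462 - 3159)) + 12730 = (32408 + (√(7057 - 40*(-1/62)) - 4696)/(-14621)) + 12730 = (32408 + (√(7057 + 20/31) - 4696)*(-1/14621)) + 12730 = (32408 + (√(218787/31) - 4696)*(-1/14621)) + 12730 = (32408 + (√6782397/31 - 4696)*(-1/14621)) + 12730 = (32408 + (-4696 + √6782397/31)*(-1/14621)) + 12730 = (32408 + (4696/14621 - √6782397/453251)) + 12730 = (473842064/14621 - √6782397/453251) + 12730 = 659967394/14621 - √6782397/453251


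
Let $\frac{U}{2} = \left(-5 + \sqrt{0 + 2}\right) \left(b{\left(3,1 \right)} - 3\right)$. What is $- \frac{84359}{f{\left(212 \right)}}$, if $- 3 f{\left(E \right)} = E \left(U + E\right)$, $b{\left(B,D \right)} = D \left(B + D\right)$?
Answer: $\frac{25560777}{4324376} - \frac{253077 \sqrt{2}}{4324376} \approx 5.8281$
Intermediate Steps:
$U = -10 + 2 \sqrt{2}$ ($U = 2 \left(-5 + \sqrt{0 + 2}\right) \left(1 \left(3 + 1\right) - 3\right) = 2 \left(-5 + \sqrt{2}\right) \left(1 \cdot 4 - 3\right) = 2 \left(-5 + \sqrt{2}\right) \left(4 - 3\right) = 2 \left(-5 + \sqrt{2}\right) 1 = 2 \left(-5 + \sqrt{2}\right) = -10 + 2 \sqrt{2} \approx -7.1716$)
$f{\left(E \right)} = - \frac{E \left(-10 + E + 2 \sqrt{2}\right)}{3}$ ($f{\left(E \right)} = - \frac{E \left(\left(-10 + 2 \sqrt{2}\right) + E\right)}{3} = - \frac{E \left(-10 + E + 2 \sqrt{2}\right)}{3}$)
$- \frac{84359}{f{\left(212 \right)}} = - \frac{84359}{\frac{1}{3} \cdot 212 \left(10 - 212 - 2 \sqrt{2}\right)} = - \frac{84359}{\frac{1}{3} \cdot 212 \left(-202 - 2 \sqrt{2}\right)} = - \frac{84359}{- \frac{42824}{3} - \frac{424 \sqrt{2}}{3}}$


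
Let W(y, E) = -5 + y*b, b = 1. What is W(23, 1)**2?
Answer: 324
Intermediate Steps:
W(y, E) = -5 + y (W(y, E) = -5 + y*1 = -5 + y)
W(23, 1)**2 = (-5 + 23)**2 = 18**2 = 324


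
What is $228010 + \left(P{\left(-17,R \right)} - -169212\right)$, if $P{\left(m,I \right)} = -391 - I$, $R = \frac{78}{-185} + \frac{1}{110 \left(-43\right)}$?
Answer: $\frac{13889893427}{35002} \approx 3.9683 \cdot 10^{5}$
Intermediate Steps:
$R = - \frac{14765}{35002}$ ($R = 78 \left(- \frac{1}{185}\right) + \frac{1}{110} \left(- \frac{1}{43}\right) = - \frac{78}{185} - \frac{1}{4730} = - \frac{14765}{35002} \approx -0.42183$)
$228010 + \left(P{\left(-17,R \right)} - -169212\right) = 228010 - - \frac{5909087407}{35002} = 228010 + \left(\left(-391 + \frac{14765}{35002}\right) + 169212\right) = 228010 + \left(- \frac{13671017}{35002} + 169212\right) = 228010 + \frac{5909087407}{35002} = \frac{13889893427}{35002}$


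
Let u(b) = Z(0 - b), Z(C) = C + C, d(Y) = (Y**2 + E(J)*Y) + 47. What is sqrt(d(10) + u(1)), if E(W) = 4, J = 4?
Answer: sqrt(185) ≈ 13.601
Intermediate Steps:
d(Y) = 47 + Y**2 + 4*Y (d(Y) = (Y**2 + 4*Y) + 47 = 47 + Y**2 + 4*Y)
Z(C) = 2*C
u(b) = -2*b (u(b) = 2*(0 - b) = 2*(-b) = -2*b)
sqrt(d(10) + u(1)) = sqrt((47 + 10**2 + 4*10) - 2*1) = sqrt((47 + 100 + 40) - 2) = sqrt(187 - 2) = sqrt(185)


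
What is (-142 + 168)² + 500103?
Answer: 500779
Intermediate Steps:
(-142 + 168)² + 500103 = 26² + 500103 = 676 + 500103 = 500779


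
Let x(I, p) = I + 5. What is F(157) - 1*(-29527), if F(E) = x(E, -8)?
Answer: 29689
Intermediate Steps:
x(I, p) = 5 + I
F(E) = 5 + E
F(157) - 1*(-29527) = (5 + 157) - 1*(-29527) = 162 + 29527 = 29689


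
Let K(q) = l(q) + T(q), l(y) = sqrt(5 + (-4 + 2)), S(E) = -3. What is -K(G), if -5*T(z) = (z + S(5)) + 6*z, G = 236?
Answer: 1649/5 - sqrt(3) ≈ 328.07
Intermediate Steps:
T(z) = 3/5 - 7*z/5 (T(z) = -((z - 3) + 6*z)/5 = -((-3 + z) + 6*z)/5 = -(-3 + 7*z)/5 = 3/5 - 7*z/5)
l(y) = sqrt(3) (l(y) = sqrt(5 - 2) = sqrt(3))
K(q) = 3/5 + sqrt(3) - 7*q/5 (K(q) = sqrt(3) + (3/5 - 7*q/5) = 3/5 + sqrt(3) - 7*q/5)
-K(G) = -(3/5 + sqrt(3) - 7/5*236) = -(3/5 + sqrt(3) - 1652/5) = -(-1649/5 + sqrt(3)) = 1649/5 - sqrt(3)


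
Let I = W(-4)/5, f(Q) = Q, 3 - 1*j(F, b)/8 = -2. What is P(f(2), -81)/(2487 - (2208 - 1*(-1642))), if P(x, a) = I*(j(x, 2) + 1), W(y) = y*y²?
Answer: 2624/6815 ≈ 0.38503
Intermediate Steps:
j(F, b) = 40 (j(F, b) = 24 - 8*(-2) = 24 + 16 = 40)
W(y) = y³
I = -64/5 (I = (-4)³/5 = -64*⅕ = -64/5 ≈ -12.800)
P(x, a) = -2624/5 (P(x, a) = -64*(40 + 1)/5 = -64/5*41 = -2624/5)
P(f(2), -81)/(2487 - (2208 - 1*(-1642))) = -2624/(5*(2487 - (2208 - 1*(-1642)))) = -2624/(5*(2487 - (2208 + 1642))) = -2624/(5*(2487 - 1*3850)) = -2624/(5*(2487 - 3850)) = -2624/5/(-1363) = -2624/5*(-1/1363) = 2624/6815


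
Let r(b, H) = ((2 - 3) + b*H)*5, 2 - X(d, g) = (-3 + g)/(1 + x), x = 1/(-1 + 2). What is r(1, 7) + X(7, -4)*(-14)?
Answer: -47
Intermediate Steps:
x = 1 (x = 1/1 = 1)
X(d, g) = 7/2 - g/2 (X(d, g) = 2 - (-3 + g)/(1 + 1) = 2 - (-3 + g)/2 = 2 - (-3/2 + g/2) = 2 + (3/2 - g/2) = 7/2 - g/2)
r(b, H) = -5 + 5*H*b (r(b, H) = (-1 + H*b)*5 = -5 + 5*H*b)
r(1, 7) + X(7, -4)*(-14) = (-5 + 5*7*1) + (7/2 - ½*(-4))*(-14) = (-5 + 35) + (7/2 + 2)*(-14) = 30 + (11/2)*(-14) = 30 - 77 = -47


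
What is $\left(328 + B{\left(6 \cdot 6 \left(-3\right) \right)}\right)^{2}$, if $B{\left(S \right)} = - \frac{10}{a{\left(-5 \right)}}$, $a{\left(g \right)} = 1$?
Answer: $101124$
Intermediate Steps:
$B{\left(S \right)} = -10$ ($B{\left(S \right)} = - \frac{10}{1} = \left(-10\right) 1 = -10$)
$\left(328 + B{\left(6 \cdot 6 \left(-3\right) \right)}\right)^{2} = \left(328 - 10\right)^{2} = 318^{2} = 101124$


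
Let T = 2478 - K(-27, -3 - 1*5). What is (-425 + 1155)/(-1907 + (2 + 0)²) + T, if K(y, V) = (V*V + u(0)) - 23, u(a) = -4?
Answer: 4644493/1903 ≈ 2440.6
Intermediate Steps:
K(y, V) = -27 + V² (K(y, V) = (V*V - 4) - 23 = (V² - 4) - 23 = (-4 + V²) - 23 = -27 + V²)
T = 2441 (T = 2478 - (-27 + (-3 - 1*5)²) = 2478 - (-27 + (-3 - 5)²) = 2478 - (-27 + (-8)²) = 2478 - (-27 + 64) = 2478 - 1*37 = 2478 - 37 = 2441)
(-425 + 1155)/(-1907 + (2 + 0)²) + T = (-425 + 1155)/(-1907 + (2 + 0)²) + 2441 = 730/(-1907 + 2²) + 2441 = 730/(-1907 + 4) + 2441 = 730/(-1903) + 2441 = 730*(-1/1903) + 2441 = -730/1903 + 2441 = 4644493/1903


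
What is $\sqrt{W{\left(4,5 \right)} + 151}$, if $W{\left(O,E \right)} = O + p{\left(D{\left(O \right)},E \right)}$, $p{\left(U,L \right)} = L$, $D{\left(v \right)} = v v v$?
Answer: $4 \sqrt{10} \approx 12.649$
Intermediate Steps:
$D{\left(v \right)} = v^{3}$ ($D{\left(v \right)} = v^{2} v = v^{3}$)
$W{\left(O,E \right)} = E + O$ ($W{\left(O,E \right)} = O + E = E + O$)
$\sqrt{W{\left(4,5 \right)} + 151} = \sqrt{\left(5 + 4\right) + 151} = \sqrt{9 + 151} = \sqrt{160} = 4 \sqrt{10}$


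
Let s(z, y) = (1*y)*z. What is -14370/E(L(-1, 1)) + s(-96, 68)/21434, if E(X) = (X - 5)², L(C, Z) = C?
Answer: -25686799/64302 ≈ -399.47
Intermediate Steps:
s(z, y) = y*z
E(X) = (-5 + X)²
-14370/E(L(-1, 1)) + s(-96, 68)/21434 = -14370/(-5 - 1)² + (68*(-96))/21434 = -14370/((-6)²) - 6528*1/21434 = -14370/36 - 3264/10717 = -14370*1/36 - 3264/10717 = -2395/6 - 3264/10717 = -25686799/64302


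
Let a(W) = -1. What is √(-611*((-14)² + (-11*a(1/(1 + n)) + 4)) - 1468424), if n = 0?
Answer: I*√1597345 ≈ 1263.9*I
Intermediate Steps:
√(-611*((-14)² + (-11*a(1/(1 + n)) + 4)) - 1468424) = √(-611*((-14)² + (-11*(-1) + 4)) - 1468424) = √(-611*(196 + (11 + 4)) - 1468424) = √(-611*(196 + 15) - 1468424) = √(-611*211 - 1468424) = √(-128921 - 1468424) = √(-1597345) = I*√1597345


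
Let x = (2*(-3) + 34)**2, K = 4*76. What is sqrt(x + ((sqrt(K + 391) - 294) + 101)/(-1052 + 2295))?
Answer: sqrt(1211078517 + 1243*sqrt(695))/1243 ≈ 27.998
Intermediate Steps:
K = 304
x = 784 (x = (-6 + 34)**2 = 28**2 = 784)
sqrt(x + ((sqrt(K + 391) - 294) + 101)/(-1052 + 2295)) = sqrt(784 + ((sqrt(304 + 391) - 294) + 101)/(-1052 + 2295)) = sqrt(784 + ((sqrt(695) - 294) + 101)/1243) = sqrt(784 + ((-294 + sqrt(695)) + 101)*(1/1243)) = sqrt(784 + (-193 + sqrt(695))*(1/1243)) = sqrt(784 + (-193/1243 + sqrt(695)/1243)) = sqrt(974319/1243 + sqrt(695)/1243)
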